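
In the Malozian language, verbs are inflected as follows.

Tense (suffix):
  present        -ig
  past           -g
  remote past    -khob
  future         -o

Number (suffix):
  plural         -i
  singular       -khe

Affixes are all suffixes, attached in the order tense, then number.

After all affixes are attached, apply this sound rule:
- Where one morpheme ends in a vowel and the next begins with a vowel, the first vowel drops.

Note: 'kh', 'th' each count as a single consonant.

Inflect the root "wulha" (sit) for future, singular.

wulhokhe

Attach tense future -o → wulhao.
Attach number singular -khe → wulhaokhe.
Apply vowel deletion: wulhaokhe → wulhokhe.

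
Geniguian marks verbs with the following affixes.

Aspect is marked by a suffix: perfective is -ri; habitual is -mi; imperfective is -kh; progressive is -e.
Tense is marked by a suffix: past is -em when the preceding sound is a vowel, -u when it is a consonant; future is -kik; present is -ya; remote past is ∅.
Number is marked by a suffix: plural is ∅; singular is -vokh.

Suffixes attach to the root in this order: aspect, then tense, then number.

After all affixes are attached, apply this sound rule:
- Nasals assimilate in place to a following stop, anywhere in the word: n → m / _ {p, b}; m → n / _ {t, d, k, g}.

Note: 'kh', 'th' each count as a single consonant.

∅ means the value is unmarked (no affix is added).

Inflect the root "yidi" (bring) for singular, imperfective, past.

Attach aspect imperfective -kh → yidikh.
Attach tense past -u (after consonant 'kh') → yidikhu.
Attach number singular -vokh → yidikhuvokh.
Nasal assimilation: no change.

yidikhuvokh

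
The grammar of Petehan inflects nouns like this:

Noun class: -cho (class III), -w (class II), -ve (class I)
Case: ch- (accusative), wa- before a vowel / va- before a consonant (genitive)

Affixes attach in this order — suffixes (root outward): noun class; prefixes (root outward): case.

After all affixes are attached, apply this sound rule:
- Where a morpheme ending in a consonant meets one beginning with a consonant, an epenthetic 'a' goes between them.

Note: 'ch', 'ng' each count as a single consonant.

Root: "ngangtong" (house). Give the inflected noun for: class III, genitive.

Attach case genitive va- (before consonant 'ng') → vangangtong.
Attach noun class class III -cho → vangangtongcho.
Apply epenthesis: vangangtongcho → vangangtongacho.

vangangtongacho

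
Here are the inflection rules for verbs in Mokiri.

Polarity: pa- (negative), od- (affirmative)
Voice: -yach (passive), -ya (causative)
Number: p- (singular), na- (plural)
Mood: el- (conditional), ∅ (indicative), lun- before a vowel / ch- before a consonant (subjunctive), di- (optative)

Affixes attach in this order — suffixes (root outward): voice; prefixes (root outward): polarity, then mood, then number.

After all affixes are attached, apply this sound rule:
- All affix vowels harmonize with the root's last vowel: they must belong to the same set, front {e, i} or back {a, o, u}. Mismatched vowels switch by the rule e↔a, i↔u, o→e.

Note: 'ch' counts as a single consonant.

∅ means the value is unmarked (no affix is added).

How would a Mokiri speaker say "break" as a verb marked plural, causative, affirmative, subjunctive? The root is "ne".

nelinedneye

Attach polarity affirmative od- → odne.
Attach voice causative -ya → odneya.
Attach mood subjunctive lun- (before vowel 'o') → lunodneya.
Attach number plural na- → nalunodneya.
Apply vowel harmony: nalunodneya → nelinedneye.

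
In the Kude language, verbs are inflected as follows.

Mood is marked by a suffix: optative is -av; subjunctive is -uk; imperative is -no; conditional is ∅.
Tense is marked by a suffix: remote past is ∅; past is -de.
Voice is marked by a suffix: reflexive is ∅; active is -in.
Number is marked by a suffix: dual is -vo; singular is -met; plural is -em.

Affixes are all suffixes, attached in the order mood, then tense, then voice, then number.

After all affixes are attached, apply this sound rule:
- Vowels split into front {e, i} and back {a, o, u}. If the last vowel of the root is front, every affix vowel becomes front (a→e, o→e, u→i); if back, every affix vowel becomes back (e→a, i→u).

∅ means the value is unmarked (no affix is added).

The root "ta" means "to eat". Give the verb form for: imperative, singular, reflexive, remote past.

tanomat

Attach mood imperative -no → tano.
tense = remote past: zero marking, form stays tano.
voice = reflexive: zero marking, form stays tano.
Attach number singular -met → tanomet.
Apply vowel harmony: tanomet → tanomat.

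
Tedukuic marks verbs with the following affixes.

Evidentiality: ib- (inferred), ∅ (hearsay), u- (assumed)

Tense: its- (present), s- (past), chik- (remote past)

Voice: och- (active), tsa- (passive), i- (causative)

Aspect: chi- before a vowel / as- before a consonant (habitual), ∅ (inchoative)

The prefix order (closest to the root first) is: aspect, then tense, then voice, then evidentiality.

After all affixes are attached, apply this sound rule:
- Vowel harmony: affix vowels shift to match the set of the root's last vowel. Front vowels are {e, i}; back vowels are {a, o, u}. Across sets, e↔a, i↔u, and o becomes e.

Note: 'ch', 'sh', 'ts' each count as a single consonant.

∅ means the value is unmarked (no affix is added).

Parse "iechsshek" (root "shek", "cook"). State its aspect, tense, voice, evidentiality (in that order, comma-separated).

Segment: u-och-s-shek.
aspect: ∅ → inchoative.
tense: s- → past.
voice: och- → active.
evidentiality: u- → assumed.

inchoative, past, active, assumed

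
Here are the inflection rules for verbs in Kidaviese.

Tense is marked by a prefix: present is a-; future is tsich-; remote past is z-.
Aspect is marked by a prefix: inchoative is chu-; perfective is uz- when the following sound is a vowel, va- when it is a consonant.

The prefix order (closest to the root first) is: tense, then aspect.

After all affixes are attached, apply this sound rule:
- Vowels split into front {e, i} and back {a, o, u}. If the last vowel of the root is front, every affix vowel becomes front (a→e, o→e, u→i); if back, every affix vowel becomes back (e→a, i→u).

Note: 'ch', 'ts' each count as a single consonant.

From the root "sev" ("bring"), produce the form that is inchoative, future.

Attach tense future tsich- → tsichsev.
Attach aspect inchoative chu- → chutsichsev.
Apply vowel harmony: chutsichsev → chitsichsev.

chitsichsev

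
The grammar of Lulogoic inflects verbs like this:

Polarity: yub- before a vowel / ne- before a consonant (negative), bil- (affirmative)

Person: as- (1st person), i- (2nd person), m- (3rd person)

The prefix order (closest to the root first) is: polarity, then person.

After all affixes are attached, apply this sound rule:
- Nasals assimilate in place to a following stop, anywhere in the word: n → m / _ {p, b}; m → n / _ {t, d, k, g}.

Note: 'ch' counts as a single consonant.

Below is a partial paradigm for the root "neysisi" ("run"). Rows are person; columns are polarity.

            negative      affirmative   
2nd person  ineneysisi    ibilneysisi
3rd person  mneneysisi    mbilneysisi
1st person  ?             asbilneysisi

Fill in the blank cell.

Attach polarity negative ne- (before consonant 'n') → neneysisi.
Attach person 1st person as- → asneneysisi.
Nasal assimilation: no change.

asneneysisi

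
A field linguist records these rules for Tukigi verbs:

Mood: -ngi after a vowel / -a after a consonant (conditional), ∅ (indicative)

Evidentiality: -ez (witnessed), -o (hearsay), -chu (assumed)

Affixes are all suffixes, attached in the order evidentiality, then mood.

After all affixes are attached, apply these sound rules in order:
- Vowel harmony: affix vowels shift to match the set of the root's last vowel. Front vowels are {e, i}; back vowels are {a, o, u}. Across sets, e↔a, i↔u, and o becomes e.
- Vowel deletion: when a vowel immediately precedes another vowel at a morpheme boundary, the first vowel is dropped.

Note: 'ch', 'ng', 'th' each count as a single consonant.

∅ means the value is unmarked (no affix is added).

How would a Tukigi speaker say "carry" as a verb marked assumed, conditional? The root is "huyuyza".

huyuyzachungu

Attach evidentiality assumed -chu → huyuyzachu.
Attach mood conditional -ngi (after vowel 'u') → huyuyzachungi.
Apply vowel harmony: huyuyzachungi → huyuyzachungu.
Vowel deletion: no change.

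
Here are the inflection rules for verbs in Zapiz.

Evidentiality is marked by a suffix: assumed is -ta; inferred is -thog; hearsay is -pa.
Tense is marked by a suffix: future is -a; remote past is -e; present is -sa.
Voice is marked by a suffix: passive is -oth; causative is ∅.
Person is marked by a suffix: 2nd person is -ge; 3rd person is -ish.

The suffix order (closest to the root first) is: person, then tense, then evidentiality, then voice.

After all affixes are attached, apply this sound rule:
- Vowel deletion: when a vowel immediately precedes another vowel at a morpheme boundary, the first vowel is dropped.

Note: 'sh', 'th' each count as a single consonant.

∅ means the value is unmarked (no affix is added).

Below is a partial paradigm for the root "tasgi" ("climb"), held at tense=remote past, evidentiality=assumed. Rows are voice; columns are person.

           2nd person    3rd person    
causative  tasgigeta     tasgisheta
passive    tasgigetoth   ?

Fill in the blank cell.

tasgishetoth

Attach person 3rd person -ish → tasgiish.
Attach tense remote past -e → tasgiishe.
Attach evidentiality assumed -ta → tasgiisheta.
Attach voice passive -oth → tasgiishetaoth.
Apply vowel deletion: tasgiishetaoth → tasgishetoth.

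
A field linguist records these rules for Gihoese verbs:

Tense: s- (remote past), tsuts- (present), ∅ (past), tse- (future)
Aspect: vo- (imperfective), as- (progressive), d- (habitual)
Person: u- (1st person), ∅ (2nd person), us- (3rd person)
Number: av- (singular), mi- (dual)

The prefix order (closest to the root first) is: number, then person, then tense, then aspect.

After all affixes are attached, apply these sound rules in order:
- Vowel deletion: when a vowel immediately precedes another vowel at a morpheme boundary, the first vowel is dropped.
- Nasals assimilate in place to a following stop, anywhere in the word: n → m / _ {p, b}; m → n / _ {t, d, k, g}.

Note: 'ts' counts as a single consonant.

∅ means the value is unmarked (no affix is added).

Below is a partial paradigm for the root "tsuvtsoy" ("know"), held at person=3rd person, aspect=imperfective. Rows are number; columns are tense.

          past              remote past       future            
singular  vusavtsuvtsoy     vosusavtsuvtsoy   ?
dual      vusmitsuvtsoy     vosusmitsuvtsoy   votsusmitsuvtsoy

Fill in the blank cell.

votsusavtsuvtsoy

Attach number singular av- → avtsuvtsoy.
Attach person 3rd person us- → usavtsuvtsoy.
Attach tense future tse- → tseusavtsuvtsoy.
Attach aspect imperfective vo- → votseusavtsuvtsoy.
Apply vowel deletion: votseusavtsuvtsoy → votsusavtsuvtsoy.
Nasal assimilation: no change.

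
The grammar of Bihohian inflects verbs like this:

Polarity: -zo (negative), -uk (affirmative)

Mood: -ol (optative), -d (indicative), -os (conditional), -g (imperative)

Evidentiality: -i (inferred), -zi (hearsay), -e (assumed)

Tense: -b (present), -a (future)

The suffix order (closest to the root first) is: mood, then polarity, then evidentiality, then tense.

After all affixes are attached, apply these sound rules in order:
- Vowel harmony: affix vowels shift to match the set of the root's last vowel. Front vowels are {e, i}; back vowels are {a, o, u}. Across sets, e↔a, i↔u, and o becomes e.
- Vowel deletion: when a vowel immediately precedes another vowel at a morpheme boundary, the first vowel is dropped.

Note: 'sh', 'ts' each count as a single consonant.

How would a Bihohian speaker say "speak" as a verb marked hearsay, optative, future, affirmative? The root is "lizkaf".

Attach mood optative -ol → lizkafol.
Attach polarity affirmative -uk → lizkafoluk.
Attach evidentiality hearsay -zi → lizkafolukzi.
Attach tense future -a → lizkafolukzia.
Apply vowel harmony: lizkafolukzia → lizkafolukzua.
Apply vowel deletion: lizkafolukzua → lizkafolukza.

lizkafolukza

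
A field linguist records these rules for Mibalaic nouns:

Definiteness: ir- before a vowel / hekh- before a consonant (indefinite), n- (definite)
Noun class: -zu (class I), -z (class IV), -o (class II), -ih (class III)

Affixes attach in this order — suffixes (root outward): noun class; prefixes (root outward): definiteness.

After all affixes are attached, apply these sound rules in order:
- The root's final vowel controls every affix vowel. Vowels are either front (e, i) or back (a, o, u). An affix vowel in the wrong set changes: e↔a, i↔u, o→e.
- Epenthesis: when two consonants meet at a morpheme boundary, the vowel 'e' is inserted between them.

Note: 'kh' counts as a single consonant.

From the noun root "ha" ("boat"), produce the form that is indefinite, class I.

Attach noun class class I -zu → hazu.
Attach definiteness indefinite hekh- (before consonant 'h') → hekhhazu.
Apply vowel harmony: hekhhazu → hakhhazu.
Apply epenthesis: hakhhazu → hakhehazu.

hakhehazu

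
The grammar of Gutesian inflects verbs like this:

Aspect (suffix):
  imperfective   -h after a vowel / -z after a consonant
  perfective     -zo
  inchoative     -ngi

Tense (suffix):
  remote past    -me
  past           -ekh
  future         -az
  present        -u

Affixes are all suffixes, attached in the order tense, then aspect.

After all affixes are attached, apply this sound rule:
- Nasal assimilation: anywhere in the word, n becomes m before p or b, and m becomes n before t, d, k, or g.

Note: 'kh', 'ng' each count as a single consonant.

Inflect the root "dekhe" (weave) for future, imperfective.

dekheazz

Attach tense future -az → dekheaz.
Attach aspect imperfective -z (after consonant 'z') → dekheazz.
Nasal assimilation: no change.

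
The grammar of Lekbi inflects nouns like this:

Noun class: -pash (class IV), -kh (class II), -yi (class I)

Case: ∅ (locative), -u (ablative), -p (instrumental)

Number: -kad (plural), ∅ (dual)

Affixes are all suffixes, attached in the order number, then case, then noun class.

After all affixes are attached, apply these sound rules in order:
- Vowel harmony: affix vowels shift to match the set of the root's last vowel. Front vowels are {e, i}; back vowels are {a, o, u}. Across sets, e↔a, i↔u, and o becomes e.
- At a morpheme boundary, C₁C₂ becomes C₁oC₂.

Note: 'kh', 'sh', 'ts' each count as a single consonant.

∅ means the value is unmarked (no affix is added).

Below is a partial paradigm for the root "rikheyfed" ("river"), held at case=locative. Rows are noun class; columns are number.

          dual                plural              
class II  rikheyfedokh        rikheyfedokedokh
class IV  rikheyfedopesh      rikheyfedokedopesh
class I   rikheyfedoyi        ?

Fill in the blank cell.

rikheyfedokedoyi

Attach number plural -kad → rikheyfedkad.
case = locative: zero marking, form stays rikheyfedkad.
Attach noun class class I -yi → rikheyfedkadyi.
Apply vowel harmony: rikheyfedkadyi → rikheyfedkedyi.
Apply epenthesis: rikheyfedkedyi → rikheyfedokedoyi.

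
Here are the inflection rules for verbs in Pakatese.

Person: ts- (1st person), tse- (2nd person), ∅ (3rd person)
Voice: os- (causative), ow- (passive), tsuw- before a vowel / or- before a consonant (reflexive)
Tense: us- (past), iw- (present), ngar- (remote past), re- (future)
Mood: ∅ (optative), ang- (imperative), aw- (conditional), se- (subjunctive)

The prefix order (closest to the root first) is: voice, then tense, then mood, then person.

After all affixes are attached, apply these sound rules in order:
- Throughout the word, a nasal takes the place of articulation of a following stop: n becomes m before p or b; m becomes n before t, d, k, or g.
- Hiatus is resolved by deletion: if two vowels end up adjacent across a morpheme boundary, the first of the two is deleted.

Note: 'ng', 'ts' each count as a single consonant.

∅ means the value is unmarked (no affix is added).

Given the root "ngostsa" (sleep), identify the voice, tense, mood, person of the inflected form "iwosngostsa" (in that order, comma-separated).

Segment: iw-os-ngostsa.
voice: os- → causative.
tense: iw- → present.
mood: ∅ → optative.
person: ∅ → 3rd person.

causative, present, optative, 3rd person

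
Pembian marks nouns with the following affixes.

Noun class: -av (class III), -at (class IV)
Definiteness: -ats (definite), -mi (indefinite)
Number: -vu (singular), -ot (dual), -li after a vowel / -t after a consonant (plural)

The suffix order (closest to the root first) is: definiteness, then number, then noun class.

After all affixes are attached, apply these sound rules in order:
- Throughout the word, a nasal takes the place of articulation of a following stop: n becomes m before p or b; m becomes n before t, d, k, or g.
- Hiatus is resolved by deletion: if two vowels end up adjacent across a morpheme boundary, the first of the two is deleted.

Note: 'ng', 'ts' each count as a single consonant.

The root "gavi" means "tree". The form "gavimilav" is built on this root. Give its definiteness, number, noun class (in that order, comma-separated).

Segment: gavi-mi-li-av.
definiteness: -mi → indefinite.
number: -li/t → plural.
noun class: -av → class III.

indefinite, plural, class III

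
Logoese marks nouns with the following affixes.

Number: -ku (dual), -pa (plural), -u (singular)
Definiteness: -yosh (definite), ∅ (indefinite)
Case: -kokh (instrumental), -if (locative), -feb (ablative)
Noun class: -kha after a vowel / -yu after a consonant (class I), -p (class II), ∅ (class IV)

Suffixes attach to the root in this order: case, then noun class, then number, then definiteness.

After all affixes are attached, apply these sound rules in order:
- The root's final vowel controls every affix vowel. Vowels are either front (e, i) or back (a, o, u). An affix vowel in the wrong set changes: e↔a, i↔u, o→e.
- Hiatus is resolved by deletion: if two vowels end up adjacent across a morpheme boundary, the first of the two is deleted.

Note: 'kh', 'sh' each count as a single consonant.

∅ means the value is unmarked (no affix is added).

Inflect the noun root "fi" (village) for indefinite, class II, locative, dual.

Attach case locative -if → fiif.
Attach noun class class II -p → fiifp.
Attach number dual -ku → fiifpku.
definiteness = indefinite: zero marking, form stays fiifpku.
Apply vowel harmony: fiifpku → fiifpki.
Apply vowel deletion: fiifpki → fifpki.

fifpki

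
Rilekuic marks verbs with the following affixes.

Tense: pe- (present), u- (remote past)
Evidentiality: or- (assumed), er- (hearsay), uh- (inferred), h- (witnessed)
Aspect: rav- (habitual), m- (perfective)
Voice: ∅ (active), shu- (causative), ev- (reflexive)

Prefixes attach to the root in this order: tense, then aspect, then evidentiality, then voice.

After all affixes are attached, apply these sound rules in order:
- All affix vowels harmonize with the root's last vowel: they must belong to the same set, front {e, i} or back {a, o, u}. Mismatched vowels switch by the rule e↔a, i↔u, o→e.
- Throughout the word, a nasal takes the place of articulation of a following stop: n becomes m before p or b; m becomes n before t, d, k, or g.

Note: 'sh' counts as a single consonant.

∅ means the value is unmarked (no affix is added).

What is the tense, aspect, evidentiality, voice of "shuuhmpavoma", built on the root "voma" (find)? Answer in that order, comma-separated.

present, perfective, inferred, causative

Segment: shu-uh-m-pe-voma.
tense: pe- → present.
aspect: m- → perfective.
evidentiality: uh- → inferred.
voice: shu- → causative.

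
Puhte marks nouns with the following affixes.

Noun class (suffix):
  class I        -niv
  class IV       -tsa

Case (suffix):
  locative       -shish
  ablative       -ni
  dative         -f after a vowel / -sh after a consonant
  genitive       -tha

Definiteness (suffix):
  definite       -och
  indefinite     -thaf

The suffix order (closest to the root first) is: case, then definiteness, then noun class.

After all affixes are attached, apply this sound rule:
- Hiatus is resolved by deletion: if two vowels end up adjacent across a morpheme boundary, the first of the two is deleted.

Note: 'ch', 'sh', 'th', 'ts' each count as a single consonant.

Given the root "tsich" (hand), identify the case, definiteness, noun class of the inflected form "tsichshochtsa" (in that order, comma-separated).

dative, definite, class IV

Segment: tsich-sh-och-tsa.
case: -f/sh → dative.
definiteness: -och → definite.
noun class: -tsa → class IV.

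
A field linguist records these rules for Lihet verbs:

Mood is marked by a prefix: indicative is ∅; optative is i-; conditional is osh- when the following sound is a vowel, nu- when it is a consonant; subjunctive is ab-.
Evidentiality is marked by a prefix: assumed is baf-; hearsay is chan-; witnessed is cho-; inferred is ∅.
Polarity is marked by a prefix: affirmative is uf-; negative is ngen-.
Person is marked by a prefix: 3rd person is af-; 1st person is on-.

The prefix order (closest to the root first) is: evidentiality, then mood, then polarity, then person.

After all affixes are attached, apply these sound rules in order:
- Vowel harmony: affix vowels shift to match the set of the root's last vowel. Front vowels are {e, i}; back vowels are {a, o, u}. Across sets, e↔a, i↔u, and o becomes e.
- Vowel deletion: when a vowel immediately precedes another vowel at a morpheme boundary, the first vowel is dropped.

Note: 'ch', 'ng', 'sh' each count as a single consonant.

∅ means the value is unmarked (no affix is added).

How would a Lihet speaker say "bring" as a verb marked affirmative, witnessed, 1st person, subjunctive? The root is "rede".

enifebcherede

Attach evidentiality witnessed cho- → chorede.
Attach mood subjunctive ab- → abchorede.
Attach polarity affirmative uf- → ufabchorede.
Attach person 1st person on- → onufabchorede.
Apply vowel harmony: onufabchorede → enifebcherede.
Vowel deletion: no change.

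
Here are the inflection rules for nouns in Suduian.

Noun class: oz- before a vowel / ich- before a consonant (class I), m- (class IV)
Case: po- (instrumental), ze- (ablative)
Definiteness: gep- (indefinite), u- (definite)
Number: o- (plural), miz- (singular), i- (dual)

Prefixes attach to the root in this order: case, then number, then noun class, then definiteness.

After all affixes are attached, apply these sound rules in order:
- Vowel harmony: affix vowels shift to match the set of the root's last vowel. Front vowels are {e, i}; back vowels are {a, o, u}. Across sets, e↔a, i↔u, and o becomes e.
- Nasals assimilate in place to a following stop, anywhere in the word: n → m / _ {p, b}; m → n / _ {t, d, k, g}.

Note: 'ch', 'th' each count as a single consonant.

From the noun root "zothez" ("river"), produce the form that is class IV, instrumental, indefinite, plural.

gepmepezothez

Attach case instrumental po- → pozothez.
Attach number plural o- → opozothez.
Attach noun class class IV m- → mopozothez.
Attach definiteness indefinite gep- → gepmopozothez.
Apply vowel harmony: gepmopozothez → gepmepezothez.
Nasal assimilation: no change.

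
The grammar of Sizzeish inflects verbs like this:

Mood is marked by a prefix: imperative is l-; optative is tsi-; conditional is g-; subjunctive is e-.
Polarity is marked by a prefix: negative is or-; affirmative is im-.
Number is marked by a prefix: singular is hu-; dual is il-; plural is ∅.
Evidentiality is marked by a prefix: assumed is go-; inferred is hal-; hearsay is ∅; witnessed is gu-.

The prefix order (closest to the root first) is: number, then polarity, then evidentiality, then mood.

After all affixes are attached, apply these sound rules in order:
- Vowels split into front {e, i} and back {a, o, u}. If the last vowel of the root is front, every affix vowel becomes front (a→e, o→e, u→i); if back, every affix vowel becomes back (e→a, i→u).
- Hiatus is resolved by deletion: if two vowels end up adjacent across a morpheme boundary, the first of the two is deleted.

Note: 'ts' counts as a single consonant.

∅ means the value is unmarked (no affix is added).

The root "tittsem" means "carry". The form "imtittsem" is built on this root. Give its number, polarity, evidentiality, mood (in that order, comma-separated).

Segment: e-im-tittsem.
number: ∅ → plural.
polarity: im- → affirmative.
evidentiality: ∅ → hearsay.
mood: e- → subjunctive.

plural, affirmative, hearsay, subjunctive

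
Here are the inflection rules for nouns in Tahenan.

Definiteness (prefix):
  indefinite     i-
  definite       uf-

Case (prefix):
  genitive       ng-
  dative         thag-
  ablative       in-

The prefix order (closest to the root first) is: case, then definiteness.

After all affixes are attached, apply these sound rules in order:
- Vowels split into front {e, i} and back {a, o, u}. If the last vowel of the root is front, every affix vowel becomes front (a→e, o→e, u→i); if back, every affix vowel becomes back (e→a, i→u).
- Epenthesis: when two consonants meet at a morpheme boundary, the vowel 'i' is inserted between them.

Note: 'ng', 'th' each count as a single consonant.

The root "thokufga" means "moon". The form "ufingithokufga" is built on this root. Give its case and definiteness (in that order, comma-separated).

genitive, definite

Segment: uf-ng-thokufga.
case: ng- → genitive.
definiteness: uf- → definite.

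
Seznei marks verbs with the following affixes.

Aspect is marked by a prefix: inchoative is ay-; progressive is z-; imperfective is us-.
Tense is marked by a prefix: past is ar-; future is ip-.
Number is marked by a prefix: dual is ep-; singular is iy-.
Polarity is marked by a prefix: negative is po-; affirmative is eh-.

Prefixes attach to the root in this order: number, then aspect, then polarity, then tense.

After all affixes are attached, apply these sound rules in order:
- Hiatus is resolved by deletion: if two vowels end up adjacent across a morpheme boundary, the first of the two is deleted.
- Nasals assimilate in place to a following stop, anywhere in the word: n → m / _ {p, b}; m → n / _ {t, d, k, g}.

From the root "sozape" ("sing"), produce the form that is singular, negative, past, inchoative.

Attach number singular iy- → iysozape.
Attach aspect inchoative ay- → ayiysozape.
Attach polarity negative po- → poayiysozape.
Attach tense past ar- → arpoayiysozape.
Apply vowel deletion: arpoayiysozape → arpayiysozape.
Nasal assimilation: no change.

arpayiysozape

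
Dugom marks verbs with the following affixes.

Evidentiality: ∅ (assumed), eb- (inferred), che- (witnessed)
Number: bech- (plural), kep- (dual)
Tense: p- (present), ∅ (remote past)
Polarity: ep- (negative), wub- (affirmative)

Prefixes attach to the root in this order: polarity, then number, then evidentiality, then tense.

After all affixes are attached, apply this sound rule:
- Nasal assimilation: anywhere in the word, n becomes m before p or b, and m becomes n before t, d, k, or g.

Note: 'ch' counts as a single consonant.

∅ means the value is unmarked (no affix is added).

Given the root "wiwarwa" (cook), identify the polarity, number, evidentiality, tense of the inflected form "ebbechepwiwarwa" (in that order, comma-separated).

Segment: eb-bech-ep-wiwarwa.
polarity: ep- → negative.
number: bech- → plural.
evidentiality: eb- → inferred.
tense: ∅ → remote past.

negative, plural, inferred, remote past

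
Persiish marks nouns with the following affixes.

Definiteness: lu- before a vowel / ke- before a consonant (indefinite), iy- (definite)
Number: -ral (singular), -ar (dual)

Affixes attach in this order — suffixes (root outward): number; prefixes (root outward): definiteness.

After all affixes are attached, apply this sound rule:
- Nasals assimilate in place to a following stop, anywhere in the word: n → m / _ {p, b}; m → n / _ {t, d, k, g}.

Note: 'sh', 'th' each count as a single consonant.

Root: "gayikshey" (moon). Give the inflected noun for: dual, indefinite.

Attach number dual -ar → gayiksheyar.
Attach definiteness indefinite ke- (before consonant 'g') → kegayiksheyar.
Nasal assimilation: no change.

kegayiksheyar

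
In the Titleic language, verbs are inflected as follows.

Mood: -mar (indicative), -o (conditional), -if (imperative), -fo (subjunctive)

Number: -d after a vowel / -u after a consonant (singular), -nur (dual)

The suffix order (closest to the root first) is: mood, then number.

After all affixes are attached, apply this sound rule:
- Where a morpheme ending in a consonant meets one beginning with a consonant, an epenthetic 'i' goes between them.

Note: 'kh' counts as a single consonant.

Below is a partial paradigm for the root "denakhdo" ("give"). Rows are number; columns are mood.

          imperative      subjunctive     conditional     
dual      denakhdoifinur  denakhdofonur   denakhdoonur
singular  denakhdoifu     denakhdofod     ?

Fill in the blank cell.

denakhdood

Attach mood conditional -o → denakhdoo.
Attach number singular -d (after vowel 'o') → denakhdood.
Epenthesis: no change.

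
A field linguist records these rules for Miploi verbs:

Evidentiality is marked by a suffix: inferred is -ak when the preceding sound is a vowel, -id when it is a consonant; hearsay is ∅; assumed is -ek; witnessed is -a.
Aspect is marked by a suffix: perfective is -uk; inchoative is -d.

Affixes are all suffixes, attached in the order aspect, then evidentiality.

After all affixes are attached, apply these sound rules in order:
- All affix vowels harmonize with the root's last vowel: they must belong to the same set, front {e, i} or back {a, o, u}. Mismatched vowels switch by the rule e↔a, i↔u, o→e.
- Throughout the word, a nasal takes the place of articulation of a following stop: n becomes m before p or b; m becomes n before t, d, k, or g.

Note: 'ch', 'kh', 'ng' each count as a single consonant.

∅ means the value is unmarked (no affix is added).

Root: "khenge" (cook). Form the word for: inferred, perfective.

Attach aspect perfective -uk → khengeuk.
Attach evidentiality inferred -id (after consonant 'k') → khengeukid.
Apply vowel harmony: khengeukid → khengeikid.
Nasal assimilation: no change.

khengeikid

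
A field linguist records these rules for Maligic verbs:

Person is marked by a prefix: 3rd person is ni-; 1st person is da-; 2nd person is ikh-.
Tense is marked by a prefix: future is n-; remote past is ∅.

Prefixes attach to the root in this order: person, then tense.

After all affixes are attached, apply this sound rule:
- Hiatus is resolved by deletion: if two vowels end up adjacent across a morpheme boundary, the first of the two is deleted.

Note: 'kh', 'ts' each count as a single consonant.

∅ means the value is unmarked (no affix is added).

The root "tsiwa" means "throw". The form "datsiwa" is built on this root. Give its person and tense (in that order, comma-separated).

1st person, remote past

Segment: da-tsiwa.
person: da- → 1st person.
tense: ∅ → remote past.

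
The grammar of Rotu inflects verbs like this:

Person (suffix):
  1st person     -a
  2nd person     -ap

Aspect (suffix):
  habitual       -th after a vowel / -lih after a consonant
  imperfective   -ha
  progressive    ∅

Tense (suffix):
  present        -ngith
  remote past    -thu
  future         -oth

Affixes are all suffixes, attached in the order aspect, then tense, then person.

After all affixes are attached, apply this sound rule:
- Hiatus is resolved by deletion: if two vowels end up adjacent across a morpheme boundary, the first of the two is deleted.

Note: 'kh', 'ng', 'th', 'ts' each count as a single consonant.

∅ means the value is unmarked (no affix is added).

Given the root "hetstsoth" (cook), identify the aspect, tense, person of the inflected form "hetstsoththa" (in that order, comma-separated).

progressive, remote past, 1st person

Segment: hetstsoth-thu-a.
aspect: ∅ → progressive.
tense: -thu → remote past.
person: -a → 1st person.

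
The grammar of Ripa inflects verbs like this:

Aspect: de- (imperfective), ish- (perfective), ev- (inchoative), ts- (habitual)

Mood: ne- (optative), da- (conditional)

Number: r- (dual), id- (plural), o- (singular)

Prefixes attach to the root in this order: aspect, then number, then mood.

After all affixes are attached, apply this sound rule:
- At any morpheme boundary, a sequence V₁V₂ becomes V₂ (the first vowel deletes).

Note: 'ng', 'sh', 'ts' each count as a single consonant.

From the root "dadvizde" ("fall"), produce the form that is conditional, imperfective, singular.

dodedadvizde

Attach aspect imperfective de- → dedadvizde.
Attach number singular o- → odedadvizde.
Attach mood conditional da- → daodedadvizde.
Apply vowel deletion: daodedadvizde → dodedadvizde.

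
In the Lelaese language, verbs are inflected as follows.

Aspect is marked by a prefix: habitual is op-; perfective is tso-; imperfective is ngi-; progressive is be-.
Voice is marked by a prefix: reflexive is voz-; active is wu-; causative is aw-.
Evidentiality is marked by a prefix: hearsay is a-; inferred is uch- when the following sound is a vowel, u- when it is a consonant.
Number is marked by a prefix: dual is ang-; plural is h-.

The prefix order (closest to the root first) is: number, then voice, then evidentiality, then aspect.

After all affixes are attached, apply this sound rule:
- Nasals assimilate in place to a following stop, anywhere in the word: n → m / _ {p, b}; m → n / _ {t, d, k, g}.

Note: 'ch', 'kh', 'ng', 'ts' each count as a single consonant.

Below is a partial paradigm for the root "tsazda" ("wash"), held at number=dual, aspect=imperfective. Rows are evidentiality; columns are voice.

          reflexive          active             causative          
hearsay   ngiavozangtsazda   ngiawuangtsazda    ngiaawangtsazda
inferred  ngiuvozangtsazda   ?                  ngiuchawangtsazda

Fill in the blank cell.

Attach number dual ang- → angtsazda.
Attach voice active wu- → wuangtsazda.
Attach evidentiality inferred u- (before consonant 'w') → uwuangtsazda.
Attach aspect imperfective ngi- → ngiuwuangtsazda.
Nasal assimilation: no change.

ngiuwuangtsazda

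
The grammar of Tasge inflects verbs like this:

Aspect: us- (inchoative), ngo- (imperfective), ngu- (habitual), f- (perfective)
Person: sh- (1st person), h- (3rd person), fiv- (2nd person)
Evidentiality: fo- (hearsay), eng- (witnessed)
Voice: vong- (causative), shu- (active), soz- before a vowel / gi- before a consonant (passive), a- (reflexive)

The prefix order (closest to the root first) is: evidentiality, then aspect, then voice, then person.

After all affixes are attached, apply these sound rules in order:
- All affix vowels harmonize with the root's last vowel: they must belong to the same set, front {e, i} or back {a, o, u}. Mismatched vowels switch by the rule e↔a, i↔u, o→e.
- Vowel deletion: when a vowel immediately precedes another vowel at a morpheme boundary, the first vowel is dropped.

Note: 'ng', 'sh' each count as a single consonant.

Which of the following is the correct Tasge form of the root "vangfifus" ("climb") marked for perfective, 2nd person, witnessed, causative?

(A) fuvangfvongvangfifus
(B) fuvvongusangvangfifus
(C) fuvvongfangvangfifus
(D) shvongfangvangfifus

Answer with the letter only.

C

Attach evidentiality witnessed eng- → engvangfifus.
Attach aspect perfective f- → fengvangfifus.
Attach voice causative vong- → vongfengvangfifus.
Attach person 2nd person fiv- → fivvongfengvangfifus.
Apply vowel harmony: fivvongfengvangfifus → fuvvongfangvangfifus.
Vowel deletion: no change.
So the correct form is fuvvongfangvangfifus, option (C).
(A) fuvangfvongvangfifus is wrong: it has the affixes in the wrong order.
(B) fuvvongusangvangfifus is wrong: it uses inchoative instead of perfective for aspect.
(D) shvongfangvangfifus is wrong: it uses 1st person instead of 2nd person for person.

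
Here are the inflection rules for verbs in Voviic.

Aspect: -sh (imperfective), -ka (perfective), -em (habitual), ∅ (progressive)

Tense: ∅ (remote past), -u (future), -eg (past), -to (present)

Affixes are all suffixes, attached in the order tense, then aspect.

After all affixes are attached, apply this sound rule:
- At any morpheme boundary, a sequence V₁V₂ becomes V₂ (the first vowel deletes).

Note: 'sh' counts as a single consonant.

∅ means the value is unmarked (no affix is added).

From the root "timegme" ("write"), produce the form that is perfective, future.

timegmuka

Attach tense future -u → timegmeu.
Attach aspect perfective -ka → timegmeuka.
Apply vowel deletion: timegmeuka → timegmuka.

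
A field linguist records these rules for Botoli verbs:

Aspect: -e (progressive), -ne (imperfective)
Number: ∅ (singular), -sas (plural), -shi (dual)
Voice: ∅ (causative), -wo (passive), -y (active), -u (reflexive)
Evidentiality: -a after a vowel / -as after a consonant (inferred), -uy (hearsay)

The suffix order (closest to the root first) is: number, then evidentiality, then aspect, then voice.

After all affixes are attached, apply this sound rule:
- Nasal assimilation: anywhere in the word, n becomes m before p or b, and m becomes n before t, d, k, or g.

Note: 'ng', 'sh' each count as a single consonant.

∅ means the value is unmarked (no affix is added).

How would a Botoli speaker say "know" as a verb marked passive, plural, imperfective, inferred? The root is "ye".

yesasasnewo

Attach number plural -sas → yesas.
Attach evidentiality inferred -as (after consonant 's') → yesasas.
Attach aspect imperfective -ne → yesasasne.
Attach voice passive -wo → yesasasnewo.
Nasal assimilation: no change.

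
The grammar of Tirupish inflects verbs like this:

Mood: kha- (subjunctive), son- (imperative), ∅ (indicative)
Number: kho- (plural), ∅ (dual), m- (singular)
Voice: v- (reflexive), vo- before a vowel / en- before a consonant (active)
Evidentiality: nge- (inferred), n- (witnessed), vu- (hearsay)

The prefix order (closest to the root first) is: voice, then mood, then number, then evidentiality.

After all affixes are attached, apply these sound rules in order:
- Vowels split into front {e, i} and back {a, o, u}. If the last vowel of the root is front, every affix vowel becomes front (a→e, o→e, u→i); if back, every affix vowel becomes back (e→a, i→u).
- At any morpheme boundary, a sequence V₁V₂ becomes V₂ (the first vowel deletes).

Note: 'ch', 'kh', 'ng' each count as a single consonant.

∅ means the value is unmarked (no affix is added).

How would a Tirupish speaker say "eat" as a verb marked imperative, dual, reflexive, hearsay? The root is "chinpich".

Attach voice reflexive v- → vchinpich.
Attach mood imperative son- → sonvchinpich.
number = dual: zero marking, form stays sonvchinpich.
Attach evidentiality hearsay vu- → vusonvchinpich.
Apply vowel harmony: vusonvchinpich → visenvchinpich.
Vowel deletion: no change.

visenvchinpich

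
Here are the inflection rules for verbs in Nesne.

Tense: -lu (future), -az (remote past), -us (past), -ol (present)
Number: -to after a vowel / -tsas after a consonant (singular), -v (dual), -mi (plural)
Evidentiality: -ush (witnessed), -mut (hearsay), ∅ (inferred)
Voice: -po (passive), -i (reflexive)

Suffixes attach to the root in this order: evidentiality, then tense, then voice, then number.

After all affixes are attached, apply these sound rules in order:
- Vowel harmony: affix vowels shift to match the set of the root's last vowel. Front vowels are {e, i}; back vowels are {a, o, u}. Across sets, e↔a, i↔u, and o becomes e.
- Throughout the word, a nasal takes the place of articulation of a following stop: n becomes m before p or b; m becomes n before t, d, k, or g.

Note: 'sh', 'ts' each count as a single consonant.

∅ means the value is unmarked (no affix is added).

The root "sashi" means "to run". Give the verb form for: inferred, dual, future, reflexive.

evidentiality = inferred: zero marking, form stays sashi.
Attach tense future -lu → sashilu.
Attach voice reflexive -i → sashilui.
Attach number dual -v → sashiluiv.
Apply vowel harmony: sashiluiv → sashiliiv.
Nasal assimilation: no change.

sashiliiv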